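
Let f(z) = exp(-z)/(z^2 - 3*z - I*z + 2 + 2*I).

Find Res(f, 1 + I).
Write f(z) = P(z)/Q(z) with P(z) = exp(-z) and Q(z) = z^2 - 3*z - I*z + 2 + 2*I.
The denominator factors as Q(z) = (z - 1 - I)*(z - 2), so z = 1 + I is a simple zero of Q and P is analytic there; z = 1 + I is therefore a simple pole and
  Res(f, z₀) = P(z₀)/Q'(z₀).

Q'(z) = 2*z - 3 - I, so Q'(1 + I) = -1 + I.
P(1 + I) = exp(-1 - I).

Res(f, 1 + I) = (exp(-1 - I))/(-1 + I) = (-1/2 - I/2)*exp(-1 - I)

Final answer: (-1/2 - I/2)*exp(-1 - I)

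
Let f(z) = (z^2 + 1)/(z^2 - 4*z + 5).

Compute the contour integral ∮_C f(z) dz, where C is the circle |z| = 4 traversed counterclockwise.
By the residue theorem, ∮_C f(z) dz = 2πi · (sum of the residues of f at the poles inside |z| = 4).

The denominator factors as (z - 2 - I)*(z - 2 + I), so the singularities of f are simple poles at z = 2 + I, z = 2 - I.
  |2 + I|² = 5 < 16 = 4², so this pole is inside the contour.
  |2 - I|² = 5 < 16 = 4², so this pole is inside the contour.

With P(z) = z^2 + 1 and Q(z) = z^2 - 4*z + 5, each pole is simple, so Res(f, z₀) = P(z₀)/Q'(z₀) with Q'(z) = 2*z - 4.
  Res(f, 2 + I) = P(2 + I)/Q'(2 + I) = (4 + 4*I)/(2*I) = 2 - 2*I
  Res(f, 2 - I) = P(2 - I)/Q'(2 - I) = (4 - 4*I)/(-2*I) = 2 + 2*I

Sum of residues inside C: 4
∮_C f(z) dz = 2πi · (4) = 8*I*pi

Final answer: 8*I*pi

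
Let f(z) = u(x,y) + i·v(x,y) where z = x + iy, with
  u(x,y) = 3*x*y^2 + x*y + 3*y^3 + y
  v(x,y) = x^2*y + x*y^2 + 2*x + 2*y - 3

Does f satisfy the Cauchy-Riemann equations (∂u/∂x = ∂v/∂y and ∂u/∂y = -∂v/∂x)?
∂u/∂x = 3*y^2 + y
∂v/∂y = x^2 + 2*x*y + 2
∂u/∂y = 6*x*y + x + 9*y^2 + 1
∂v/∂x = 2*x*y + y^2 + 2
∂u/∂x ≠ ∂v/∂y and ∂u/∂y ≠ -∂v/∂x; the Cauchy-Riemann equations are not satisfied, so f is not analytic.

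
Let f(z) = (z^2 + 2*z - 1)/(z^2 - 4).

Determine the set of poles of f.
{-2, 2}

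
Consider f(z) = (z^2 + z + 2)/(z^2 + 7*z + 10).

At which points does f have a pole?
{-5, -2}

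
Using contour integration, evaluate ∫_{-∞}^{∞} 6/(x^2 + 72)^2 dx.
Let f(z) = 6/(z^2 + 72)^2. The denominator has no real zeros and deg Q - deg P = 4 ≥ 2, so the integral of f over the upper semicircle |z| = R tends to 0 as R → ∞. Closing the contour in the upper half-plane,
  ∫_{-∞}^{∞} f(x) dx = 2πi · Σ Res(f, z_k)  over the poles with Im z_k > 0.

Zeros of the denominator: z^2 + 72 = 0 gives z = ±6*sqrt(2)*I.
Upper half-plane: z = 6*sqrt(2)*I (a pole of order 2).

Write f(z) = g(z)/(z - 6*sqrt(2)*I)^2 with g(z) = 6/(z + 6*sqrt(2)*I)^2. For a double pole, Res(f, z₀) = g'(z₀):
  g'(z) = -12/(z + 6*sqrt(2)*I)^3
  Res(f, 6*sqrt(2)*I) = g'(6*sqrt(2)*I) = -sqrt(2)*I/576

∫_{-∞}^{∞} f(x) dx = 2πi · (-sqrt(2)*I/576) = sqrt(2)*pi/288

Final answer: sqrt(2)*pi/288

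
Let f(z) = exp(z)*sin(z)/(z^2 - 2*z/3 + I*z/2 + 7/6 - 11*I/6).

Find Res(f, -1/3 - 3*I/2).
Write f(z) = P(z)/Q(z) with P(z) = exp(z)*sin(z) and Q(z) = z^2 - 2*z/3 + I*z/2 + 7/6 - 11*I/6.
The denominator factors as Q(z) = (z - 1 - I)*(z + 1/3 + 3*I/2), so z = -1/3 - 3*I/2 is a simple zero of Q and P is analytic there; z = -1/3 - 3*I/2 is therefore a simple pole and
  Res(f, z₀) = P(z₀)/Q'(z₀).

Q'(z) = 2*z - 2/3 + I/2, so Q'(-1/3 - 3*I/2) = -4/3 - 5*I/2.
P(-1/3 - 3*I/2) = -exp(-1/3 - 3*I/2)*sin(1/3 + 3*I/2).

Res(f, -1/3 - 3*I/2) = (-exp(-1/3 - 3*I/2)*sin(1/3 + 3*I/2))/(-4/3 - 5*I/2) = (48/289 - 90*I/289)*exp(-1/3 - 3*I/2)*sin(1/3 + 3*I/2)

Final answer: (48/289 - 90*I/289)*exp(-1/3 - 3*I/2)*sin(1/3 + 3*I/2)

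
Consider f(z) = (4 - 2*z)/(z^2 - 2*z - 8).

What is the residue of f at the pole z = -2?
Write f(z) = P(z)/Q(z) with P(z) = 4 - 2*z and Q(z) = z^2 - 2*z - 8.
The denominator factors as Q(z) = (z + 2)*(z - 4), so z = -2 is a simple zero of Q and P is analytic there; z = -2 is therefore a simple pole and
  Res(f, z₀) = P(z₀)/Q'(z₀).

Q'(z) = 2*z - 2, so Q'(-2) = -6.
P(-2) = 8.

Res(f, -2) = (8)/(-6) = -4/3

Final answer: -4/3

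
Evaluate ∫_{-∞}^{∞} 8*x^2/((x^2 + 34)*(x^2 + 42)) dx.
Let f(z) = 8*z^2/((z^2 + 34)*(z^2 + 42)). The denominator has no real zeros and deg Q - deg P = 2 ≥ 2, so the integral of f over the upper semicircle |z| = R tends to 0 as R → ∞. Closing the contour in the upper half-plane,
  ∫_{-∞}^{∞} f(x) dx = 2πi · Σ Res(f, z_k)  over the poles with Im z_k > 0.

Zeros of the denominator: z^2 + 34 = 0 gives z = ±sqrt(34)*I; z^2 + 42 = 0 gives z = ±sqrt(42)*I.
Upper half-plane: z = sqrt(34)*I, z = sqrt(42)*I (simple).

Each pole is a simple zero of Q(z) = z^4 + 76*z^2 + 1428, so Res(f, z₀) = P(z₀)/Q'(z₀) with P(z) = 8*z^2, Q'(z) = 4*z^3 + 152*z:
  Res(f, sqrt(34)*I) = (-272)/(16*sqrt(34)*I) = sqrt(34)*I/2
  Res(f, sqrt(42)*I) = (-336)/(-16*sqrt(42)*I) = -sqrt(42)*I/2

Sum of residues: I*(-sqrt(42) + sqrt(34))/2
∫_{-∞}^{∞} f(x) dx = 2πi · (I*(-sqrt(42) + sqrt(34))/2) = pi*(-sqrt(34) + sqrt(42))

Final answer: pi*(-sqrt(34) + sqrt(42))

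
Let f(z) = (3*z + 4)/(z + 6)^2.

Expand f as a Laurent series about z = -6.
Put w = z - (-6), i.e. z = w - 6. The denominator is w^2, so it suffices to rewrite the numerator in powers of w.

P(z) = 3*z + 4
P(w - 6) = -14 + 3*w

Dividing each term by w^2:
  f = -14/w^2 + 3/w

Substituting back w = z + 6:
  f(z) = -14/(z + 6)^2 + 3/(z + 6)

The series is finite because the numerator is a polynomial; the negative powers form the principal part, and the coefficient of 1/(z + 6) gives Res(f, -6) = 3.

Final answer: -14/(z + 6)^2 + 3/(z + 6)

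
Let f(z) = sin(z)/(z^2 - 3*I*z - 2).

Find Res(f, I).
Write f(z) = P(z)/Q(z) with P(z) = sin(z) and Q(z) = z^2 - 3*I*z - 2.
The denominator factors as Q(z) = (z - 2*I)*(z - I), so z = I is a simple zero of Q and P is analytic there; z = I is therefore a simple pole and
  Res(f, z₀) = P(z₀)/Q'(z₀).

Q'(z) = 2*z - 3*I, so Q'(I) = -I.
P(I) = I*sinh(1).

Res(f, I) = (I*sinh(1))/(-I) = -sinh(1)

Final answer: -sinh(1)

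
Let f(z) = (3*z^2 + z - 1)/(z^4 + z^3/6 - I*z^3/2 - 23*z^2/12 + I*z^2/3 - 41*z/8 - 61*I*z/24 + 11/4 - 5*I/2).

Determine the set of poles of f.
The singularities of f are the zeros of the denominator. Factoring,
  z^4 + z^3/6 - I*z^3/2 - 23*z^2/12 + I*z^2/3 - 41*z/8 - 61*I*z/24 + 11/4 - 5*I/2 = (z - 1/3 + I/2)*(z + 1 + I)*(z - 2 - I/2)*(z + 3/2 - 3*I/2)
so the candidates are z = 1/3 - I/2, z = -1 - I, z = 2 + I/2, z = -3/2 + 3*I/2.

Check the numerator P(z) = 3*z^2 + z - 1 at each one:
  P(1/3 - I/2) = -13/12 - 3*I/2 ≠ 0, so z = 1/3 - I/2 is a (simple) pole.
  P(-1 - I) = -2 + 5*I ≠ 0, so z = -1 - I is a (simple) pole.
  P(2 + I/2) = 49/4 + 13*I/2 ≠ 0, so z = 2 + I/2 is a (simple) pole.
  P(-3/2 + 3*I/2) = -5/2 - 12*I ≠ 0, so z = -3/2 + 3*I/2 is a (simple) pole.

Poles of f: {-3/2 + 3*I/2, -1 - I, 1/3 - I/2, 2 + I/2}

Final answer: {-3/2 + 3*I/2, -1 - I, 1/3 - I/2, 2 + I/2}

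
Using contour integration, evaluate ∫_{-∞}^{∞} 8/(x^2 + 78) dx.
Let f(z) = 8/(z^2 + 78). The denominator has no real zeros and deg Q - deg P = 2 ≥ 2, so the integral of f over the upper semicircle |z| = R tends to 0 as R → ∞. Closing the contour in the upper half-plane,
  ∫_{-∞}^{∞} f(x) dx = 2πi · Σ Res(f, z_k)  over the poles with Im z_k > 0.

Zeros of the denominator: z^2 + 78 = 0 gives z = ±sqrt(78)*I.
Upper half-plane: z = sqrt(78)*I (simple).

Each pole is a simple zero of Q(z) = z^2 + 78, so Res(f, z₀) = P(z₀)/Q'(z₀) with P(z) = 8, Q'(z) = 2*z:
  Res(f, sqrt(78)*I) = (8)/(2*sqrt(78)*I) = -2*sqrt(78)*I/39

∫_{-∞}^{∞} f(x) dx = 2πi · (-2*sqrt(78)*I/39) = 4*sqrt(78)*pi/39

Final answer: 4*sqrt(78)*pi/39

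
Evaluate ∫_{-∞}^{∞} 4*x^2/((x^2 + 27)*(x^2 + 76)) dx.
Let f(z) = 4*z^2/((z^2 + 27)*(z^2 + 76)). The denominator has no real zeros and deg Q - deg P = 2 ≥ 2, so the integral of f over the upper semicircle |z| = R tends to 0 as R → ∞. Closing the contour in the upper half-plane,
  ∫_{-∞}^{∞} f(x) dx = 2πi · Σ Res(f, z_k)  over the poles with Im z_k > 0.

Zeros of the denominator: z^2 + 27 = 0 gives z = ±3*sqrt(3)*I; z^2 + 76 = 0 gives z = ±2*sqrt(19)*I.
Upper half-plane: z = 2*sqrt(19)*I, z = 3*sqrt(3)*I (simple).

Each pole is a simple zero of Q(z) = z^4 + 103*z^2 + 2052, so Res(f, z₀) = P(z₀)/Q'(z₀) with P(z) = 4*z^2, Q'(z) = 4*z^3 + 206*z:
  Res(f, 2*sqrt(19)*I) = (-304)/(-196*sqrt(19)*I) = -4*sqrt(19)*I/49
  Res(f, 3*sqrt(3)*I) = (-108)/(294*sqrt(3)*I) = 6*sqrt(3)*I/49

Sum of residues: 2*I*(-2*sqrt(19) + 3*sqrt(3))/49
∫_{-∞}^{∞} f(x) dx = 2πi · (2*I*(-2*sqrt(19) + 3*sqrt(3))/49) = 4*pi*(-3*sqrt(3) + 2*sqrt(19))/49

Final answer: 4*pi*(-3*sqrt(3) + 2*sqrt(19))/49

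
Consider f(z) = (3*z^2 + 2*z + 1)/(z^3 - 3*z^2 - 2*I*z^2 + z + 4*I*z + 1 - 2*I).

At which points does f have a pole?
The singularities of f are the zeros of the denominator. Factoring,
  z^3 - 3*z^2 - 2*I*z^2 + z + 4*I*z + 1 - 2*I = (z - I)*(z - 1)*(z - 2 - I)
so the candidates are z = I, z = 1, z = 2 + I.

Check the numerator P(z) = 3*z^2 + 2*z + 1 at each one:
  P(I) = -2 + 2*I ≠ 0, so z = I is a (simple) pole.
  P(1) = 6 ≠ 0, so z = 1 is a (simple) pole.
  P(2 + I) = 14 + 14*I ≠ 0, so z = 2 + I is a (simple) pole.

Poles of f: {I, 1, 2 + I}

Final answer: {I, 1, 2 + I}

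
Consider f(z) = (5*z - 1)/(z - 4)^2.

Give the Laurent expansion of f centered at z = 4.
Put w = z - (4), i.e. z = w + 4. The denominator is w^2, so it suffices to rewrite the numerator in powers of w.

P(z) = 5*z - 1
P(w + 4) = 19 + 5*w

Dividing each term by w^2:
  f = 19/w^2 + 5/w

Substituting back w = z - 4:
  f(z) = 19/(z - 4)^2 + 5/(z - 4)

The series is finite because the numerator is a polynomial; the negative powers form the principal part, and the coefficient of 1/(z - 4) gives Res(f, 4) = 5.

Final answer: 19/(z - 4)^2 + 5/(z - 4)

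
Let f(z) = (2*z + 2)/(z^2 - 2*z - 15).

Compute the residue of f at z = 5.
3/2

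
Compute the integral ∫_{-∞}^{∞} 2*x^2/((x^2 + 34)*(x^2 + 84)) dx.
pi*(-sqrt(34) + 2*sqrt(21))/25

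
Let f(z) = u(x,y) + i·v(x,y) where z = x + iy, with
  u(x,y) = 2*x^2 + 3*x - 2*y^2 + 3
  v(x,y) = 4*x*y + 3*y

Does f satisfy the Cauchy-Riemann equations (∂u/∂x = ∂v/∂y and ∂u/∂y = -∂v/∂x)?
∂u/∂x = 4*x + 3
∂v/∂y = 4*x + 3
∂u/∂y = -4*y
∂v/∂x = 4*y
∂u/∂x = ∂v/∂y and ∂u/∂y = -∂v/∂x hold identically; f is analytic.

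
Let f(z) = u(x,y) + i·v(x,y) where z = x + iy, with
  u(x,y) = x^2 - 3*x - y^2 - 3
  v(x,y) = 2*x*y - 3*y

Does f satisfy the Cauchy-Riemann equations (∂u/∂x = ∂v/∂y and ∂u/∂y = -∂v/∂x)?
∂u/∂x = 2*x - 3
∂v/∂y = 2*x - 3
∂u/∂y = -2*y
∂v/∂x = 2*y
∂u/∂x = ∂v/∂y and ∂u/∂y = -∂v/∂x hold identically; f is analytic.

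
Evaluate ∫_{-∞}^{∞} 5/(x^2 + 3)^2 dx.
Let f(z) = 5/(z^2 + 3)^2. The denominator has no real zeros and deg Q - deg P = 4 ≥ 2, so the integral of f over the upper semicircle |z| = R tends to 0 as R → ∞. Closing the contour in the upper half-plane,
  ∫_{-∞}^{∞} f(x) dx = 2πi · Σ Res(f, z_k)  over the poles with Im z_k > 0.

Zeros of the denominator: z^2 + 3 = 0 gives z = ±sqrt(3)*I.
Upper half-plane: z = sqrt(3)*I (a pole of order 2).

Write f(z) = g(z)/(z - sqrt(3)*I)^2 with g(z) = 5/(z + sqrt(3)*I)^2. For a double pole, Res(f, z₀) = g'(z₀):
  g'(z) = -10/(z + sqrt(3)*I)^3
  Res(f, sqrt(3)*I) = g'(sqrt(3)*I) = -5*sqrt(3)*I/36

∫_{-∞}^{∞} f(x) dx = 2πi · (-5*sqrt(3)*I/36) = 5*sqrt(3)*pi/18

Final answer: 5*sqrt(3)*pi/18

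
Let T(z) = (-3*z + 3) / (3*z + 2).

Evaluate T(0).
3/2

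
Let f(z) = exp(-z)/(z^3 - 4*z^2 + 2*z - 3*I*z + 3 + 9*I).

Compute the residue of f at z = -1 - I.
Write f(z) = P(z)/Q(z) with P(z) = exp(-z) and Q(z) = z^3 - 4*z^2 + 2*z - 3*I*z + 3 + 9*I.
The denominator factors as Q(z) = (z - 2 - I)*(z + 1 + I)*(z - 3), so z = -1 - I is a simple zero of Q and P is analytic there; z = -1 - I is therefore a simple pole and
  Res(f, z₀) = P(z₀)/Q'(z₀).

Q'(z) = 3*z^2 - 8*z + 2 - 3*I, so Q'(-1 - I) = 10 + 11*I.
P(-1 - I) = exp(1 + I).

Res(f, -1 - I) = (exp(1 + I))/(10 + 11*I) = (10/221 - 11*I/221)*exp(1 + I)

Final answer: (10/221 - 11*I/221)*exp(1 + I)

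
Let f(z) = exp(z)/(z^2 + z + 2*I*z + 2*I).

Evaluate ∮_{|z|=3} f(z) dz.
By the residue theorem, ∮_C f(z) dz = 2πi · (sum of the residues of f at the poles inside |z| = 3).

The denominator factors as (z + 2*I)*(z + 1), so the singularities of f are simple poles at z = -2*I, z = -1.
  |-2*I|² = 4 < 9 = 3², so this pole is inside the contour.
  |-1|² = 1 < 9 = 3², so this pole is inside the contour.

With P(z) = exp(z) and Q(z) = z^2 + z + 2*I*z + 2*I, each pole is simple, so Res(f, z₀) = P(z₀)/Q'(z₀) with Q'(z) = 2*z + 1 + 2*I.
  Res(f, -2*I) = P(-2*I)/Q'(-2*I) = (exp(-2*I))/(1 - 2*I) = (1/5 + 2*I/5)*exp(-2*I)
  Res(f, -1) = P(-1)/Q'(-1) = (exp(-1))/(-1 + 2*I) = (-1/5 - 2*I/5)*exp(-1)

Sum of residues inside C: (1/5 + 2*I/5)*exp(-2*I) + (-1/5 - 2*I/5)*exp(-1)
∮_C f(z) dz = 2πi · ((1/5 + 2*I/5)*exp(-2*I) + (-1/5 - 2*I/5)*exp(-1)) = pi*(4/5 - 2*I/5)*exp(-1) + pi*(-4/5 + 2*I/5)*exp(-2*I)

Final answer: pi*(4/5 - 2*I/5)*exp(-1) + pi*(-4/5 + 2*I/5)*exp(-2*I)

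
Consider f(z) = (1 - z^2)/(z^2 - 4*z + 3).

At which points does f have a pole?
{3}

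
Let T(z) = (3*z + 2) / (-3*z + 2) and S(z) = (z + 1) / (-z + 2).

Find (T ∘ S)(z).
(T ∘ S)(z) = T(S(z)) = ((3)*S(z) + (2))/((-3)*S(z) + (2)). Multiply numerator and denominator by -z + 2:
  numerator:   (3)*(z + 1) + (2)*(-z + 2) = z + 7
  denominator: (-3)*(z + 1) + (2)*(-z + 2) = -5*z + 1
(T ∘ S)(z) = (z + 7)/(-5*z + 1) = (-z - 7)/(5*z - 1)

Final answer: (-z - 7)/(5*z - 1)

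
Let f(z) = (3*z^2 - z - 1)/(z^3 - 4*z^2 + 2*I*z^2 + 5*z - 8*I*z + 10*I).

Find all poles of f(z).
{-2*I, 2 - I, 2 + I}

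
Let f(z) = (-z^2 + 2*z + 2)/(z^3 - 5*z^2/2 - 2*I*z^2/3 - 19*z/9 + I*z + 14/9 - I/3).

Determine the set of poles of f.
The singularities of f are the zeros of the denominator. Factoring,
  z^3 - 5*z^2/2 - 2*I*z^2/3 - 19*z/9 + I*z + 14/9 - I/3 = (z - 3 - I/3)*(z + 1 - I/3)*(z - 1/2)
so the candidates are z = 3 + I/3, z = -1 + I/3, z = 1/2.

Check the numerator P(z) = -z^2 + 2*z + 2 at each one:
  P(3 + I/3) = -8/9 - 4*I/3 ≠ 0, so z = 3 + I/3 is a (simple) pole.
  P(-1 + I/3) = -8/9 + 4*I/3 ≠ 0, so z = -1 + I/3 is a (simple) pole.
  P(1/2) = 11/4 ≠ 0, so z = 1/2 is a (simple) pole.

Poles of f: {-1 + I/3, 1/2, 3 + I/3}

Final answer: {-1 + I/3, 1/2, 3 + I/3}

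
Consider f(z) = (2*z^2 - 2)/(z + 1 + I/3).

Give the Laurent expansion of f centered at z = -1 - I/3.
Put w = z - (-1 - I/3), i.e. z = w - 1 - I/3. The denominator is w, so it suffices to rewrite the numerator in powers of w.

P(z) = 2*z^2 - 2
P(w - 1 - I/3) = -2/9 + 4*I/3 + (-4 - 4*I/3)*w + 2*w^2

Dividing each term by w:
  f = (-2/9 + 4*I/3)/w - 4 - 4*I/3 + 2*w

Substituting back w = z + 1 + I/3:
  f(z) = (-2/9 + 4*I/3)/(z + 1 + I/3) - 4 - 4*I/3 + 2*(z + 1 + I/3)

The series is finite because the numerator is a polynomial; the negative powers form the principal part, and the coefficient of 1/(z + 1 + I/3) gives Res(f, -1 - I/3) = -2/9 + 4*I/3.

Final answer: (-2/9 + 4*I/3)/(z + 1 + I/3) - 4 - 4*I/3 + 2*(z + 1 + I/3)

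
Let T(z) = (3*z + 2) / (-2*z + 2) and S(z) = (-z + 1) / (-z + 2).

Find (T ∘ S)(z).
(T ∘ S)(z) = T(S(z)) = ((3)*S(z) + (2))/((-2)*S(z) + (2)). Multiply numerator and denominator by -z + 2:
  numerator:   (3)*(-z + 1) + (2)*(-z + 2) = -5*z + 7
  denominator: (-2)*(-z + 1) + (2)*(-z + 2) = 2
(T ∘ S)(z) = (-5*z + 7)/2

Final answer: (-5*z + 7)/2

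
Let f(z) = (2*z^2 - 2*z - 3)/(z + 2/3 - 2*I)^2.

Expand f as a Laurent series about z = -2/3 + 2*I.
Put w = z - (-2/3 + 2*I), i.e. z = w - 2/3 + 2*I. The denominator is w^2, so it suffices to rewrite the numerator in powers of w.

P(z) = 2*z^2 - 2*z - 3
P(w - 2/3 + 2*I) = -79/9 - 28*I/3 + (-14/3 + 8*I)*w + 2*w^2

Dividing each term by w^2:
  f = (-79/9 - 28*I/3)/w^2 + (-14/3 + 8*I)/w + 2

Substituting back w = z + 2/3 - 2*I:
  f(z) = (-79/9 - 28*I/3)/(z + 2/3 - 2*I)^2 + (-14/3 + 8*I)/(z + 2/3 - 2*I) + 2

The series is finite because the numerator is a polynomial; the negative powers form the principal part, and the coefficient of 1/(z + 2/3 - 2*I) gives Res(f, -2/3 + 2*I) = -14/3 + 8*I.

Final answer: (-79/9 - 28*I/3)/(z + 2/3 - 2*I)^2 + (-14/3 + 8*I)/(z + 2/3 - 2*I) + 2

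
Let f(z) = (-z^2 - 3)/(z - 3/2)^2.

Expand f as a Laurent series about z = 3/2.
Put w = z - (3/2), i.e. z = w + 3/2. The denominator is w^2, so it suffices to rewrite the numerator in powers of w.

P(z) = -z^2 - 3
P(w + 3/2) = -21/4 - 3*w - w^2

Dividing each term by w^2:
  f = -21/(4*w^2) - 3/w - 1

Substituting back w = z - 3/2:
  f(z) = -21/(4*(z - 3/2)^2) - 3/(z - 3/2) - 1

The series is finite because the numerator is a polynomial; the negative powers form the principal part, and the coefficient of 1/(z - 3/2) gives Res(f, 3/2) = -3.

Final answer: -21/(4*(z - 3/2)^2) - 3/(z - 3/2) - 1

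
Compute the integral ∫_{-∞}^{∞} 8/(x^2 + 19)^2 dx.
4*sqrt(19)*pi/361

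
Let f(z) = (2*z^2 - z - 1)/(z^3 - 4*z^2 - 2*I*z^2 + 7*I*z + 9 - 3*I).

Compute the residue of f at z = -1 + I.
5/51 - 20*I/51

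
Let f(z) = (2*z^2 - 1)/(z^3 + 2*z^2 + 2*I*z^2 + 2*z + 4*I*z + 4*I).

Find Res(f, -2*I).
Write f(z) = P(z)/Q(z) with P(z) = 2*z^2 - 1 and Q(z) = z^3 + 2*z^2 + 2*I*z^2 + 2*z + 4*I*z + 4*I.
The denominator factors as Q(z) = (z + 1 + I)*(z + 1 - I)*(z + 2*I), so z = -2*I is a simple zero of Q and P is analytic there; z = -2*I is therefore a simple pole and
  Res(f, z₀) = P(z₀)/Q'(z₀).

Q'(z) = 3*z^2 + 4*z + 4*I*z + 2 + 4*I, so Q'(-2*I) = -2 - 4*I.
P(-2*I) = -9.

Res(f, -2*I) = (-9)/(-2 - 4*I) = 9/10 - 9*I/5

Final answer: 9/10 - 9*I/5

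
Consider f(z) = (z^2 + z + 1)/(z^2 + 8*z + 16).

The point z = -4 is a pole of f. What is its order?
Factor the denominator:
  z^2 + 8*z + 16 = (z + 4)^2

The numerator P(z) = z^2 + z + 1 has P(-4) = 13 ≠ 0, so no factor of (z + 4) cancels.
Near z = -4 we can therefore write f(z) = g(z)/(z + 4)^2 with g analytic at -4 and g(-4) ≠ 0 (g is just the numerator).

Hence z = -4 is a pole of order 2.

Final answer: 2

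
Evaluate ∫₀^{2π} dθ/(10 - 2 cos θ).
sqrt(6)*pi/12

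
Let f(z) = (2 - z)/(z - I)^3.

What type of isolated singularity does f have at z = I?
Write f(z) = g(z)/(z - I)^3 with g(z) = 2 - z.
g is entire and g(I) = 2 - I ≠ 0, so no factor of (z - I) cancels: the Laurent expansion of f about z = I starts at the power -3, i.e. lim_{z→z₀} (z - z₀)^3 f(z) = 2 - I is finite and nonzero.
So z = I is a pole of order 3.

Final answer: pole of order 3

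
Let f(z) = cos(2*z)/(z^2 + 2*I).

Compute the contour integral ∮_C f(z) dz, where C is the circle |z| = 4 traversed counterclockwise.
0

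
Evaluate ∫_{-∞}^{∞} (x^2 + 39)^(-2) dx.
Let f(z) = (z^2 + 39)^(-2). The denominator has no real zeros and deg Q - deg P = 4 ≥ 2, so the integral of f over the upper semicircle |z| = R tends to 0 as R → ∞. Closing the contour in the upper half-plane,
  ∫_{-∞}^{∞} f(x) dx = 2πi · Σ Res(f, z_k)  over the poles with Im z_k > 0.

Zeros of the denominator: z^2 + 39 = 0 gives z = ±sqrt(39)*I.
Upper half-plane: z = sqrt(39)*I (a pole of order 2).

Write f(z) = g(z)/(z - sqrt(39)*I)^2 with g(z) = (z + sqrt(39)*I)^(-2). For a double pole, Res(f, z₀) = g'(z₀):
  g'(z) = -2/(z + sqrt(39)*I)^3
  Res(f, sqrt(39)*I) = g'(sqrt(39)*I) = -sqrt(39)*I/6084

∫_{-∞}^{∞} f(x) dx = 2πi · (-sqrt(39)*I/6084) = sqrt(39)*pi/3042

Final answer: sqrt(39)*pi/3042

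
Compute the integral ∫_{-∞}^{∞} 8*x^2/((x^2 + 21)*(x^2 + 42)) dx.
Let f(z) = 8*z^2/((z^2 + 21)*(z^2 + 42)). The denominator has no real zeros and deg Q - deg P = 2 ≥ 2, so the integral of f over the upper semicircle |z| = R tends to 0 as R → ∞. Closing the contour in the upper half-plane,
  ∫_{-∞}^{∞} f(x) dx = 2πi · Σ Res(f, z_k)  over the poles with Im z_k > 0.

Zeros of the denominator: z^2 + 21 = 0 gives z = ±sqrt(21)*I; z^2 + 42 = 0 gives z = ±sqrt(42)*I.
Upper half-plane: z = sqrt(21)*I, z = sqrt(42)*I (simple).

Each pole is a simple zero of Q(z) = z^4 + 63*z^2 + 882, so Res(f, z₀) = P(z₀)/Q'(z₀) with P(z) = 8*z^2, Q'(z) = 4*z^3 + 126*z:
  Res(f, sqrt(21)*I) = (-168)/(42*sqrt(21)*I) = 4*sqrt(21)*I/21
  Res(f, sqrt(42)*I) = (-336)/(-42*sqrt(42)*I) = -4*sqrt(42)*I/21

Sum of residues: 4*I*(-sqrt(42) + sqrt(21))/21
∫_{-∞}^{∞} f(x) dx = 2πi · (4*I*(-sqrt(42) + sqrt(21))/21) = 8*pi*(-sqrt(21) + sqrt(42))/21

Final answer: 8*pi*(-sqrt(21) + sqrt(42))/21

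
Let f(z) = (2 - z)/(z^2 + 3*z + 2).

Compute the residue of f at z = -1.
3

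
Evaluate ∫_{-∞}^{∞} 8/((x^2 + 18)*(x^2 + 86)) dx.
Let f(z) = 8/((z^2 + 18)*(z^2 + 86)). The denominator has no real zeros and deg Q - deg P = 4 ≥ 2, so the integral of f over the upper semicircle |z| = R tends to 0 as R → ∞. Closing the contour in the upper half-plane,
  ∫_{-∞}^{∞} f(x) dx = 2πi · Σ Res(f, z_k)  over the poles with Im z_k > 0.

Zeros of the denominator: z^2 + 18 = 0 gives z = ±3*sqrt(2)*I; z^2 + 86 = 0 gives z = ±sqrt(86)*I.
Upper half-plane: z = 3*sqrt(2)*I, z = sqrt(86)*I (simple).

Each pole is a simple zero of Q(z) = z^4 + 104*z^2 + 1548, so Res(f, z₀) = P(z₀)/Q'(z₀) with P(z) = 8, Q'(z) = 4*z^3 + 208*z:
  Res(f, 3*sqrt(2)*I) = (8)/(408*sqrt(2)*I) = -sqrt(2)*I/102
  Res(f, sqrt(86)*I) = (8)/(-136*sqrt(86)*I) = sqrt(86)*I/1462

Sum of residues: I*(-sqrt(2)/102 + sqrt(86)/1462)
∫_{-∞}^{∞} f(x) dx = 2πi · (I*(-sqrt(2)/102 + sqrt(86)/1462)) = pi*(-3*sqrt(86) + 43*sqrt(2))/2193

Final answer: pi*(-3*sqrt(86) + 43*sqrt(2))/2193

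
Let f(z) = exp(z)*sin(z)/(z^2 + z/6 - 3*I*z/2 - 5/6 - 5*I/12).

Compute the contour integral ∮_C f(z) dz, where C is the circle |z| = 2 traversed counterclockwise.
By the residue theorem, ∮_C f(z) dz = 2πi · (sum of the residues of f at the poles inside |z| = 2).

The denominator factors as (z + 2/3 - I/2)*(z - 1/2 - I), so the singularities of f are simple poles at z = -2/3 + I/2, z = 1/2 + I.
  |-2/3 + I/2|² = 25/36 < 4 = 2², so this pole is inside the contour.
  |1/2 + I|² = 5/4 < 4 = 2², so this pole is inside the contour.

With P(z) = exp(z)*sin(z) and Q(z) = z^2 + z/6 - 3*I*z/2 - 5/6 - 5*I/12, each pole is simple, so Res(f, z₀) = P(z₀)/Q'(z₀) with Q'(z) = 2*z + 1/6 - 3*I/2.
  Res(f, -2/3 + I/2) = P(-2/3 + I/2)/Q'(-2/3 + I/2) = (-exp(-2/3 + I/2)*sin(2/3 - I/2))/(-7/6 - I/2) = (21/29 - 9*I/29)*exp(-2/3 + I/2)*sin(2/3 - I/2)
  Res(f, 1/2 + I) = P(1/2 + I)/Q'(1/2 + I) = (exp(1/2 + I)*sin(1/2 + I))/(7/6 + I/2) = (21/29 - 9*I/29)*exp(1/2 + I)*sin(1/2 + I)

Sum of residues inside C: (21/29 - 9*I/29)*exp(-2/3 + I/2)*sin(2/3 - I/2) + (21/29 - 9*I/29)*exp(1/2 + I)*sin(1/2 + I)
∮_C f(z) dz = 2πi · ((21/29 - 9*I/29)*exp(-2/3 + I/2)*sin(2/3 - I/2) + (21/29 - 9*I/29)*exp(1/2 + I)*sin(1/2 + I)) = pi*(18/29 + 42*I/29)*exp(1/2 + I)*sin(1/2 + I) + pi*(18/29 + 42*I/29)*exp(-2/3 + I/2)*sin(2/3 - I/2)

Final answer: pi*(18/29 + 42*I/29)*exp(1/2 + I)*sin(1/2 + I) + pi*(18/29 + 42*I/29)*exp(-2/3 + I/2)*sin(2/3 - I/2)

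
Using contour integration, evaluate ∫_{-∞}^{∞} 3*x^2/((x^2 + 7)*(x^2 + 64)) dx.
pi*(8 - sqrt(7))/19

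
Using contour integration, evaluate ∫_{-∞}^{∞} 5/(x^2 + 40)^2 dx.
sqrt(10)*pi/320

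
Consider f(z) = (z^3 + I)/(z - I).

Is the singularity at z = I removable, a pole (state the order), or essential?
The numerator vanishes at z = I ((I)^3 = -I), so it is divisible by z - I:
  z^3 + I = (z - I)*(z^2 + I*z - 1)
Hence for z ≠ I, f(z) = z^2 + I*z - 1, a polynomial, and lim_{z→I} f(z) = -3 is finite.
So the singularity is removable.

Final answer: removable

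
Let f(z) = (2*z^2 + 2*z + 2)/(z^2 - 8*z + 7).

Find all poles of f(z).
The singularities of f are the zeros of the denominator. Factoring,
  z^2 - 8*z + 7 = (z - 1)*(z - 7)
so the candidates are z = 1, z = 7.

Check the numerator P(z) = 2*z^2 + 2*z + 2 at each one:
  P(1) = 6 ≠ 0, so z = 1 is a (simple) pole.
  P(7) = 114 ≠ 0, so z = 7 is a (simple) pole.

Poles of f: {1, 7}

Final answer: {1, 7}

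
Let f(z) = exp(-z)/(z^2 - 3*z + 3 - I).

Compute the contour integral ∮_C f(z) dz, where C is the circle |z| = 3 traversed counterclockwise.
pi*(-4/5 - 2*I/5)*exp(-1 + I) + pi*(4/5 + 2*I/5)*exp(-2 - I)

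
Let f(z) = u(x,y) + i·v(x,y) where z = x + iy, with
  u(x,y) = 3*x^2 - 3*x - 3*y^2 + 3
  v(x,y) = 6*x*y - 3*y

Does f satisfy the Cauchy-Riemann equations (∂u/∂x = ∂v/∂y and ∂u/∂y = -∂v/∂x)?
∂u/∂x = 6*x - 3
∂v/∂y = 6*x - 3
∂u/∂y = -6*y
∂v/∂x = 6*y
∂u/∂x = ∂v/∂y and ∂u/∂y = -∂v/∂x hold identically; f is analytic.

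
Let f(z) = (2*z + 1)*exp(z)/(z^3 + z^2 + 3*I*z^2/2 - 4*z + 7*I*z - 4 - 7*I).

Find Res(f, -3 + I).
(-91/445 - 68*I/445)*exp(-3 + I)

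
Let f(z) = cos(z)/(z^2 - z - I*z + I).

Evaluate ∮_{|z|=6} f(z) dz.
By the residue theorem, ∮_C f(z) dz = 2πi · (sum of the residues of f at the poles inside |z| = 6).

The denominator factors as (z - 1)*(z - I), so the singularities of f are simple poles at z = 1, z = I.
  |1|² = 1 < 36 = 6², so this pole is inside the contour.
  |I|² = 1 < 36 = 6², so this pole is inside the contour.

With P(z) = cos(z) and Q(z) = z^2 - z - I*z + I, each pole is simple, so Res(f, z₀) = P(z₀)/Q'(z₀) with Q'(z) = 2*z - 1 - I.
  Res(f, 1) = P(1)/Q'(1) = (cos(1))/(1 - I) = (1/2 + I/2)*cos(1)
  Res(f, I) = P(I)/Q'(I) = (cosh(1))/(-1 + I) = (-1/2 - I/2)*cosh(1)

Sum of residues inside C: (-1/2 - I/2)*cosh(1) + (1/2 + I/2)*cos(1)
∮_C f(z) dz = 2πi · ((-1/2 - I/2)*cosh(1) + (1/2 + I/2)*cos(1)) = pi*(1 - I)*cosh(1) + pi*(-1 + I)*cos(1)

Final answer: pi*(1 - I)*cosh(1) + pi*(-1 + I)*cos(1)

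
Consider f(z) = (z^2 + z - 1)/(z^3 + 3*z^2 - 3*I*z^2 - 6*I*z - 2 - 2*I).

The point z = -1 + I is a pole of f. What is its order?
Factor the denominator:
  z^3 + 3*z^2 - 3*I*z^2 - 6*I*z - 2 - 2*I = (z + 1 - I)^3

The numerator P(z) = z^2 + z - 1 has P(-1 + I) = -2 - I ≠ 0, so no factor of (z + 1 - I) cancels.
Near z = -1 + I we can therefore write f(z) = g(z)/(z + 1 - I)^3 with g analytic at -1 + I and g(-1 + I) ≠ 0 (g is just the numerator).

Hence z = -1 + I is a pole of order 3.

Final answer: 3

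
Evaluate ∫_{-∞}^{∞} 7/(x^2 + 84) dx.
Let f(z) = 7/(z^2 + 84). The denominator has no real zeros and deg Q - deg P = 2 ≥ 2, so the integral of f over the upper semicircle |z| = R tends to 0 as R → ∞. Closing the contour in the upper half-plane,
  ∫_{-∞}^{∞} f(x) dx = 2πi · Σ Res(f, z_k)  over the poles with Im z_k > 0.

Zeros of the denominator: z^2 + 84 = 0 gives z = ±2*sqrt(21)*I.
Upper half-plane: z = 2*sqrt(21)*I (simple).

Each pole is a simple zero of Q(z) = z^2 + 84, so Res(f, z₀) = P(z₀)/Q'(z₀) with P(z) = 7, Q'(z) = 2*z:
  Res(f, 2*sqrt(21)*I) = (7)/(4*sqrt(21)*I) = -sqrt(21)*I/12

∫_{-∞}^{∞} f(x) dx = 2πi · (-sqrt(21)*I/12) = sqrt(21)*pi/6

Final answer: sqrt(21)*pi/6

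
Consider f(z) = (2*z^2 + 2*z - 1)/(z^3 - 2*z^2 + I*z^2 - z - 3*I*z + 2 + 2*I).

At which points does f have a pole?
{-1 - I, 1, 2}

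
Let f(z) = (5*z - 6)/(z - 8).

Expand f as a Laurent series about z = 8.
Put w = z - (8), i.e. z = w + 8. The denominator is w, so it suffices to rewrite the numerator in powers of w.

P(z) = 5*z - 6
P(w + 8) = 34 + 5*w

Dividing each term by w:
  f = 34/w + 5

Substituting back w = z - 8:
  f(z) = 34/(z - 8) + 5

The series is finite because the numerator is a polynomial; the negative powers form the principal part, and the coefficient of 1/(z - 8) gives Res(f, 8) = 34.

Final answer: 34/(z - 8) + 5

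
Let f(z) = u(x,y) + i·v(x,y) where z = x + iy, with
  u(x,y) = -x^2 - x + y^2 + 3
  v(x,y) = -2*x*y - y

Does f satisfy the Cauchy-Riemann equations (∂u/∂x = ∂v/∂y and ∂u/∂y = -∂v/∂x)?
∂u/∂x = -2*x - 1
∂v/∂y = -2*x - 1
∂u/∂y = 2*y
∂v/∂x = -2*y
∂u/∂x = ∂v/∂y and ∂u/∂y = -∂v/∂x hold identically; f is analytic.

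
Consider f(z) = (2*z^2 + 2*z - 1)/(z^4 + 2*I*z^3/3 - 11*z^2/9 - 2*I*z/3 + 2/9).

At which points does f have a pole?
The singularities of f are the zeros of the denominator. Factoring,
  z^4 + 2*I*z^3/3 - 11*z^2/9 - 2*I*z/3 + 2/9 = (z - 1/3 + I/3)*(z - 1)*(z + 1/3 + I/3)*(z + 1)
so the candidates are z = 1/3 - I/3, z = 1, z = -1/3 - I/3, z = -1.

Check the numerator P(z) = 2*z^2 + 2*z - 1 at each one:
  P(1/3 - I/3) = -1/3 - 10*I/9 ≠ 0, so z = 1/3 - I/3 is a (simple) pole.
  P(1) = 3 ≠ 0, so z = 1 is a (simple) pole.
  P(-1/3 - I/3) = -5/3 - 2*I/9 ≠ 0, so z = -1/3 - I/3 is a (simple) pole.
  P(-1) = -1 ≠ 0, so z = -1 is a (simple) pole.

Poles of f: {-1, -1/3 - I/3, 1/3 - I/3, 1}

Final answer: {-1, -1/3 - I/3, 1/3 - I/3, 1}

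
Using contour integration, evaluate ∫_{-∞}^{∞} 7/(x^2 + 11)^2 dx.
7*sqrt(11)*pi/242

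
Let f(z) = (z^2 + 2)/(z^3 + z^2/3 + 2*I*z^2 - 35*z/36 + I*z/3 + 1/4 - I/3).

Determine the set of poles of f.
The singularities of f are the zeros of the denominator. Factoring,
  z^3 + z^2/3 + 2*I*z^2 - 35*z/36 + I*z/3 + 1/4 - I/3 = (z - 1/3)*(z + 3*I/2)*(z + 2/3 + I/2)
so the candidates are z = 1/3, z = -3*I/2, z = -2/3 - I/2.

Check the numerator P(z) = z^2 + 2 at each one:
  P(1/3) = 19/9 ≠ 0, so z = 1/3 is a (simple) pole.
  P(-3*I/2) = -1/4 ≠ 0, so z = -3*I/2 is a (simple) pole.
  P(-2/3 - I/2) = 79/36 + 2*I/3 ≠ 0, so z = -2/3 - I/2 is a (simple) pole.

Poles of f: {-2/3 - I/2, -3*I/2, 1/3}

Final answer: {-2/3 - I/2, -3*I/2, 1/3}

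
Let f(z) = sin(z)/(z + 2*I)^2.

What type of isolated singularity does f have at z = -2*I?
pole of order 2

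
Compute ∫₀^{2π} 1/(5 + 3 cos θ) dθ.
Let J = ∫₀^{2π} dθ/(5 + 3 cos θ).
Put z = e^{iθ}: then cos θ = (z + 1/z)/2, dθ = dz/(iz), and z runs once counterclockwise around |z| = 1:
  J = ∮_{|z|=1} 1/(5 + 3*(z + 1/z)/2) · dz/(iz) = (2/i) ∮_{|z|=1} dz/(3*z^2 + 10*z + 3).
The roots of 3*z^2 + 10*z + 3 are z = (-5 ± sqrt(5^2 - 3^2))/3, with sqrt(16) = 4; their product is 1, so only z₊ = -1/3 lies inside the unit circle (z₋ = -3 lies outside).
z₊ is a simple zero of q(z) = 3*z^2 + 10*z + 3, so Res(1/q, z₊) = 1/q'(z₊) with q'(z) = 6*z + 10; and q'(z₊) = 3*(z₊ - z₋) = 8.
Therefore J = (2/i) · 2πi · 1/(8) = 2*pi/(4) = pi/2

Final answer: pi/2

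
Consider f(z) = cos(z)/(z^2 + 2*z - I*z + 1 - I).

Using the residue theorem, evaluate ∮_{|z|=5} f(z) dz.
By the residue theorem, ∮_C f(z) dz = 2πi · (sum of the residues of f at the poles inside |z| = 5).

The denominator factors as (z + 1 - I)*(z + 1), so the singularities of f are simple poles at z = -1 + I, z = -1.
  |-1 + I|² = 2 < 25 = 5², so this pole is inside the contour.
  |-1|² = 1 < 25 = 5², so this pole is inside the contour.

With P(z) = cos(z) and Q(z) = z^2 + 2*z - I*z + 1 - I, each pole is simple, so Res(f, z₀) = P(z₀)/Q'(z₀) with Q'(z) = 2*z + 2 - I.
  Res(f, -1 + I) = P(-1 + I)/Q'(-1 + I) = (cos(1 - I))/(I) = -I*cos(1 - I)
  Res(f, -1) = P(-1)/Q'(-1) = (cos(1))/(-I) = I*cos(1)

Sum of residues inside C: -I*cos(1 - I) + I*cos(1)
∮_C f(z) dz = 2πi · (-I*cos(1 - I) + I*cos(1)) = -2*pi*cos(1) + 2*pi*cos(1 - I)

Final answer: -2*pi*cos(1) + 2*pi*cos(1 - I)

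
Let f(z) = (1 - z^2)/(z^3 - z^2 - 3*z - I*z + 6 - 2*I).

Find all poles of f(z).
The singularities of f are the zeros of the denominator. Factoring,
  z^3 - z^2 - 3*z - I*z + 6 - 2*I = (z + 2)*(z - 2 - I)*(z - 1 + I)
so the candidates are z = -2, z = 2 + I, z = 1 - I.

Check the numerator P(z) = 1 - z^2 at each one:
  P(-2) = -3 ≠ 0, so z = -2 is a (simple) pole.
  P(2 + I) = -2 - 4*I ≠ 0, so z = 2 + I is a (simple) pole.
  P(1 - I) = 1 + 2*I ≠ 0, so z = 1 - I is a (simple) pole.

Poles of f: {-2, 1 - I, 2 + I}

Final answer: {-2, 1 - I, 2 + I}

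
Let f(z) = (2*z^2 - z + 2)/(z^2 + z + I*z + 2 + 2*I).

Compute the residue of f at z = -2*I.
Write f(z) = P(z)/Q(z) with P(z) = 2*z^2 - z + 2 and Q(z) = z^2 + z + I*z + 2 + 2*I.
The denominator factors as Q(z) = (z + 1 - I)*(z + 2*I), so z = -2*I is a simple zero of Q and P is analytic there; z = -2*I is therefore a simple pole and
  Res(f, z₀) = P(z₀)/Q'(z₀).

Q'(z) = 2*z + 1 + I, so Q'(-2*I) = 1 - 3*I.
P(-2*I) = -6 + 2*I.

Res(f, -2*I) = (-6 + 2*I)/(1 - 3*I) = -6/5 - 8*I/5

Final answer: -6/5 - 8*I/5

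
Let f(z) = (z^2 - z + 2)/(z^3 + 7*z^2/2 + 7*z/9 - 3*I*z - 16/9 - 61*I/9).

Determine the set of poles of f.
{-3 - I/3, -3/2 - 2*I/3, 1 + I}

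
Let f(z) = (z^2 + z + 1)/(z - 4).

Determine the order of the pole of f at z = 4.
Factor the denominator:
  z - 4 = (z - 4)

The numerator P(z) = z^2 + z + 1 has P(4) = 21 ≠ 0, so no factor of (z - 4) cancels.
Near z = 4 we can therefore write f(z) = g(z)/(z - 4) with g analytic at 4 and g(4) ≠ 0 (g is just the numerator).

Hence z = 4 is a pole of order 1.

Final answer: 1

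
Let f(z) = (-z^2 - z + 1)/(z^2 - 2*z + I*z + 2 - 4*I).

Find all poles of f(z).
The singularities of f are the zeros of the denominator. Factoring,
  z^2 - 2*z + I*z + 2 - 4*I = (z - 2 - I)*(z + 2*I)
so the candidates are z = 2 + I, z = -2*I.

Check the numerator P(z) = -z^2 - z + 1 at each one:
  P(2 + I) = -4 - 5*I ≠ 0, so z = 2 + I is a (simple) pole.
  P(-2*I) = 5 + 2*I ≠ 0, so z = -2*I is a (simple) pole.

Poles of f: {-2*I, 2 + I}

Final answer: {-2*I, 2 + I}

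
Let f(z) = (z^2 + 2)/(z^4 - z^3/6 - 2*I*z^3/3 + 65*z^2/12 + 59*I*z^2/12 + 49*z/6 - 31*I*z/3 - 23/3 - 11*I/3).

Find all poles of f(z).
{-1 + 3*I/2, -1/2 + 3*I/2, 2/3 + 2*I/3, 1 - 3*I}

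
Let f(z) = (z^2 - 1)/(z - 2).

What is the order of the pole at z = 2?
Factor the denominator:
  z - 2 = (z - 2)

The numerator P(z) = z^2 - 1 has P(2) = 3 ≠ 0, so no factor of (z - 2) cancels.
Near z = 2 we can therefore write f(z) = g(z)/(z - 2) with g analytic at 2 and g(2) ≠ 0 (g is just the numerator).

Hence z = 2 is a pole of order 1.

Final answer: 1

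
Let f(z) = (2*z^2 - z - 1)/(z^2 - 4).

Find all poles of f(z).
{-2, 2}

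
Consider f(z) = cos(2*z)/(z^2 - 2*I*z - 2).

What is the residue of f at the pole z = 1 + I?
Write f(z) = P(z)/Q(z) with P(z) = cos(2*z) and Q(z) = z^2 - 2*I*z - 2.
The denominator factors as Q(z) = (z + 1 - I)*(z - 1 - I), so z = 1 + I is a simple zero of Q and P is analytic there; z = 1 + I is therefore a simple pole and
  Res(f, z₀) = P(z₀)/Q'(z₀).

Q'(z) = 2*z - 2*I, so Q'(1 + I) = 2.
P(1 + I) = cos(2 + 2*I).

Res(f, 1 + I) = (cos(2 + 2*I))/(2) = cos(2 + 2*I)/2

Final answer: cos(2 + 2*I)/2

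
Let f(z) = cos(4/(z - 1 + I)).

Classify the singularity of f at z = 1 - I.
essential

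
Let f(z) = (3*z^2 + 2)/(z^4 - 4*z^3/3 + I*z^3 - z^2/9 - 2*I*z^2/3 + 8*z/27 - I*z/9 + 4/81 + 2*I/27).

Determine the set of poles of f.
The singularities of f are the zeros of the denominator. Factoring,
  z^4 - 4*z^3/3 + I*z^3 - z^2/9 - 2*I*z^2/3 + 8*z/27 - I*z/9 + 4/81 + 2*I/27 = (z + 1/3)*(z + I/3)*(z - 1 + 2*I/3)*(z - 2/3)
so the candidates are z = -1/3, z = -I/3, z = 1 - 2*I/3, z = 2/3.

Check the numerator P(z) = 3*z^2 + 2 at each one:
  P(-1/3) = 7/3 ≠ 0, so z = -1/3 is a (simple) pole.
  P(-I/3) = 5/3 ≠ 0, so z = -I/3 is a (simple) pole.
  P(1 - 2*I/3) = 11/3 - 4*I ≠ 0, so z = 1 - 2*I/3 is a (simple) pole.
  P(2/3) = 10/3 ≠ 0, so z = 2/3 is a (simple) pole.

Poles of f: {-1/3, -I/3, 2/3, 1 - 2*I/3}

Final answer: {-1/3, -I/3, 2/3, 1 - 2*I/3}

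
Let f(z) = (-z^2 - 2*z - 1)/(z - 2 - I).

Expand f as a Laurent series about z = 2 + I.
Put w = z - (2 + I), i.e. z = w + 2 + I. The denominator is w, so it suffices to rewrite the numerator in powers of w.

P(z) = -z^2 - 2*z - 1
P(w + 2 + I) = -8 - 6*I + (-6 - 2*I)*w - w^2

Dividing each term by w:
  f = (-8 - 6*I)/w - 6 - 2*I - w

Substituting back w = z - 2 - I:
  f(z) = (-8 - 6*I)/(z - 2 - I) - 6 - 2*I - (z - 2 - I)

The series is finite because the numerator is a polynomial; the negative powers form the principal part, and the coefficient of 1/(z - 2 - I) gives Res(f, 2 + I) = -8 - 6*I.

Final answer: (-8 - 6*I)/(z - 2 - I) - 6 - 2*I - (z - 2 - I)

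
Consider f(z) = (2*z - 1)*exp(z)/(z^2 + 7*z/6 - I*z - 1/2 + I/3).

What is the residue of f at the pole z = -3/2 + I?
Write f(z) = P(z)/Q(z) with P(z) = (2*z - 1)*exp(z) and Q(z) = z^2 + 7*z/6 - I*z - 1/2 + I/3.
The denominator factors as Q(z) = (z - 1/3)*(z + 3/2 - I), so z = -3/2 + I is a simple zero of Q and P is analytic there; z = -3/2 + I is therefore a simple pole and
  Res(f, z₀) = P(z₀)/Q'(z₀).

Q'(z) = 2*z + 7/6 - I, so Q'(-3/2 + I) = -11/6 + I.
P(-3/2 + I) = (-4 + 2*I)*exp(-3/2 + I).

Res(f, -3/2 + I) = ((-4 + 2*I)*exp(-3/2 + I))/(-11/6 + I) = (336/157 + 12*I/157)*exp(-3/2 + I)

Final answer: (336/157 + 12*I/157)*exp(-3/2 + I)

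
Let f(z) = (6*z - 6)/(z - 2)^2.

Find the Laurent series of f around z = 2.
6/(z - 2)^2 + 6/(z - 2)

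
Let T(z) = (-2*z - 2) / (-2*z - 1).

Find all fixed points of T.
T(z) = z means -2*z - 2 = z*(-2*z - 1), i.e.
  -2*z^2 + z + 2 = 0.
Discriminant: (1)^2 - 4*(-2)*(2) = 17, so the roots are real.
  z = (-1 ± sqrt(17))/(2*(-2))
Fixed points: {1/4 - sqrt(17)/4, 1/4 + sqrt(17)/4}

Final answer: {1/4 - sqrt(17)/4, 1/4 + sqrt(17)/4}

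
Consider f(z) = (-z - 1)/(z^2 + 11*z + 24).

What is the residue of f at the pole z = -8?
Write f(z) = P(z)/Q(z) with P(z) = -z - 1 and Q(z) = z^2 + 11*z + 24.
The denominator factors as Q(z) = (z + 8)*(z + 3), so z = -8 is a simple zero of Q and P is analytic there; z = -8 is therefore a simple pole and
  Res(f, z₀) = P(z₀)/Q'(z₀).

Q'(z) = 2*z + 11, so Q'(-8) = -5.
P(-8) = 7.

Res(f, -8) = (7)/(-5) = -7/5

Final answer: -7/5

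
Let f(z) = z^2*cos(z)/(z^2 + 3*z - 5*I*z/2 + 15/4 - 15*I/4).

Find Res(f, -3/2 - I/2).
(-3/7 + 4*I/7)*cos(3/2 + I/2)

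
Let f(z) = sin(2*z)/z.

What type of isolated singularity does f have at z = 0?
removable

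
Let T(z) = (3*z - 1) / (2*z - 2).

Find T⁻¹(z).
(2*z - 1)/(2*z - 3)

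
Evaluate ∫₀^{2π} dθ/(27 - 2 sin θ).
2*sqrt(29)*pi/145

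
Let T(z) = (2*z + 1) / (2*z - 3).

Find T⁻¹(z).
Set w = T(z) = (2*z + 1) / (2*z - 3) and solve for z:
  w*(2*z - 3) = 2*z + 1
  -3*w + z*(2*w - 2) - 1 = 0
  z*(2*w - 2) = 3*w + 1
  z = (-3*w - 1)/(2 - 2*w)
Renaming the variable, T⁻¹(z) = (-3*z - 1)/(-2*z + 2) = (3*z + 1)/(2*z - 2).
(Check: ad - bc = -8 ≠ 0, so T is invertible.)

Final answer: (3*z + 1)/(2*z - 2)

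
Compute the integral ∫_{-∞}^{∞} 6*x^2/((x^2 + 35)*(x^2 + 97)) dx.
Let f(z) = 6*z^2/((z^2 + 35)*(z^2 + 97)). The denominator has no real zeros and deg Q - deg P = 2 ≥ 2, so the integral of f over the upper semicircle |z| = R tends to 0 as R → ∞. Closing the contour in the upper half-plane,
  ∫_{-∞}^{∞} f(x) dx = 2πi · Σ Res(f, z_k)  over the poles with Im z_k > 0.

Zeros of the denominator: z^2 + 97 = 0 gives z = ±sqrt(97)*I; z^2 + 35 = 0 gives z = ±sqrt(35)*I.
Upper half-plane: z = sqrt(35)*I, z = sqrt(97)*I (simple).

Each pole is a simple zero of Q(z) = z^4 + 132*z^2 + 3395, so Res(f, z₀) = P(z₀)/Q'(z₀) with P(z) = 6*z^2, Q'(z) = 4*z^3 + 264*z:
  Res(f, sqrt(35)*I) = (-210)/(124*sqrt(35)*I) = 3*sqrt(35)*I/62
  Res(f, sqrt(97)*I) = (-582)/(-124*sqrt(97)*I) = -3*sqrt(97)*I/62

Sum of residues: 3*I*(-sqrt(97) + sqrt(35))/62
∫_{-∞}^{∞} f(x) dx = 2πi · (3*I*(-sqrt(97) + sqrt(35))/62) = 3*pi*(-sqrt(35) + sqrt(97))/31

Final answer: 3*pi*(-sqrt(35) + sqrt(97))/31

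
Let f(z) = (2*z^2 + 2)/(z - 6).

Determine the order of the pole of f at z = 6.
1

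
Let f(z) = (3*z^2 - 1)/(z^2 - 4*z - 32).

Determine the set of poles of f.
{-4, 8}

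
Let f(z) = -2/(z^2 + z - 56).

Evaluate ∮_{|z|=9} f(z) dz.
By the residue theorem, ∮_C f(z) dz = 2πi · (sum of the residues of f at the poles inside |z| = 9).

The denominator factors as (z + 8)*(z - 7), so the singularities of f are simple poles at z = -8, z = 7.
  |-8|² = 64 < 81 = 9², so this pole is inside the contour.
  |7|² = 49 < 81 = 9², so this pole is inside the contour.

With P(z) = -2 and Q(z) = z^2 + z - 56, each pole is simple, so Res(f, z₀) = P(z₀)/Q'(z₀) with Q'(z) = 2*z + 1.
  Res(f, -8) = P(-8)/Q'(-8) = (-2)/(-15) = 2/15
  Res(f, 7) = P(7)/Q'(7) = (-2)/(15) = -2/15

Sum of residues inside C: 0
∮_C f(z) dz = 2πi · (0) = 0

Final answer: 0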